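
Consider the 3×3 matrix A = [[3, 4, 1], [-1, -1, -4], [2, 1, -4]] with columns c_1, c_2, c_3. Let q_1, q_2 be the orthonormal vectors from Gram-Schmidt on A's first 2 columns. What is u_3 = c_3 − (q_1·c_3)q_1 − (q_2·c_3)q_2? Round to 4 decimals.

u_3 = (-0.8519, -4.2593, -0.8519)

q_1 = c_1/‖c_1‖ = (3, -1, 2)/3.7417 = (0.8018, -0.2673, 0.5345).
r_{12} = q_1·c_2 = 4.0089.
u_2 = c_2 − 4.0089·q_1 = (0.7857, 0.0714, -1.1429).
‖u_2‖ = 1.3887, so q_2 = (0.5658, 0.0514, -0.8230).
r_{13} = q_1·c_3 = -0.2673; r_{23} = q_2·c_3 = 3.6518.
u_3 = c_3 + 0.2673·q_1 − 3.6518·q_2 = (-0.8519, -4.2593, -0.8519).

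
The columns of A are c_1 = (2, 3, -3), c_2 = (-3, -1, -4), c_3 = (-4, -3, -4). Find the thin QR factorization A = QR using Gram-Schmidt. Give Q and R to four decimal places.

c_1 = (2, 3, -3); ‖c_1‖ = 4.6904, so q_1 = (0.4264, 0.6396, -0.6396).
q_1·c_2 = 0.4264·(-3) + 0.6396·(-1) + (-0.6396)·(-4) = 0.6396.
u_2 = c_2 − 0.6396·q_1 = (-3.2727, -1.4091, -3.5909).
‖u_2‖ = 5.0587, so q_2 = (-0.6469, -0.2785, -0.7098).
q_1·c_3 = 0.4264·(-4) + 0.6396·(-3) + (-0.6396)·(-4) = -1.0660; q_2·c_3 = (-0.6469)·(-4) + (-0.2785)·(-3) + (-0.7098)·(-4) = 6.2628.
u_3 = c_3 + 1.0660·q_1 − 6.2628·q_2 = (0.5062, -0.5737, -0.2362).
‖u_3‖ = 0.8008, so q_3 = (0.6322, -0.7165, -0.2950).

Q = [[0.4264, -0.6469, 0.6322], [0.6396, -0.2785, -0.7165], [-0.6396, -0.7098, -0.2950]], R = [[4.6904, 0.6396, -1.0660], [0.0000, 5.0587, 6.2628], [0.0000, 0.0000, 0.8008]]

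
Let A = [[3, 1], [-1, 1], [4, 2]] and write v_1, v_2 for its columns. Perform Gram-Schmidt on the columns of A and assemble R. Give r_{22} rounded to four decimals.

r_{22} = 1.4676

q_1 = v_1/‖v_1‖ = (3, -1, 4)/5.0990 = (0.5883, -0.1961, 0.7845).
r_{12} = q_1·v_2 = 1.9612.
u_2 = v_2 − 1.9612·q_1 = (-0.1538, 1.3846, 0.4615).
r_{22} = ‖u_2‖ = 1.4676.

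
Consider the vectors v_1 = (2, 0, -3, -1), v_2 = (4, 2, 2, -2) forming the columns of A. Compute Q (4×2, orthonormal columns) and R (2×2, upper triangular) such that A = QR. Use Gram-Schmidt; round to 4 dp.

Q = [[0.5345, 0.6616], [0.0000, 0.3859], [-0.8018, 0.5513], [-0.2673, -0.3308]], R = [[3.7417, 1.0690], [0.0000, 5.1824]]

e_1 = v_1/‖v_1‖ = (2, 0, -3, -1)/3.7417 = (0.5345, 0.0000, -0.8018, -0.2673).
r_{12} = e_1·v_2 = 1.0690.
u_2 = v_2 − 1.0690·e_1 = (3.4286, 2.0000, 2.8571, -1.7143).
‖u_2‖ = 5.1824, so e_2 = (0.6616, 0.3859, 0.5513, -0.3308).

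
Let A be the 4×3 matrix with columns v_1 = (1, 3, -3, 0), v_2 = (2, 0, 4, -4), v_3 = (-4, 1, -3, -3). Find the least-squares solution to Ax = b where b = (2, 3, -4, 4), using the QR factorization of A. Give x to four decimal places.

v_1 = (1, 3, -3, 0); ‖v_1‖ = 4.3589, so e_1 = (0.2294, 0.6882, -0.6882, 0.0000).
e_1·v_2 = 0.2294·2 + 0.6882·0 + (-0.6882)·4 + 0.0000·(-4) = -2.2942.
u_2 = v_2 + 2.2942·e_1 = (2.5263, 1.5789, 2.4211, -4.0000).
‖u_2‖ = 5.5441, so e_2 = (0.4557, 0.2848, 0.4367, -0.7215).
e_1·v_3 = 0.2294·(-4) + 0.6882·1 + (-0.6882)·(-3) + 0.0000·(-3) = 1.8353; e_2·v_3 = 0.4557·(-4) + 0.2848·1 + 0.4367·(-3) + (-0.7215)·(-3) = -0.6835.
u_3 = v_3 − 1.8353·e_1 + 0.6835·e_2 = (-4.1096, -0.0685, -1.4384, -3.4932).
‖u_3‖ = 5.5825, so e_3 = (-0.7362, -0.0123, -0.2577, -0.6257).
Qᵀb = (5.2766, -2.8670, -2.9814).
Back-substitute: x_3 = -2.9814/5.5825 = -0.5341.
x_2 = (-2.8670 + 0.6835·(-0.5341))/5.5441 = -0.5830.
x_1 = (5.2766 + 2.2942·(-0.5830) − 1.8353·(-0.5341))/4.3589 = 1.1286.

x = (1.1286, -0.5830, -0.5341)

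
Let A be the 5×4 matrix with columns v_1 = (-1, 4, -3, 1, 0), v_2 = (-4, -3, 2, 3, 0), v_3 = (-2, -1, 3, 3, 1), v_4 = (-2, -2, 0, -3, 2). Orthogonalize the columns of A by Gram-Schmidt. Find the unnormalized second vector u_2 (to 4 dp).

v_1 = (-1, 4, -3, 1, 0); ‖v_1‖ = 5.1962, so e_1 = (-0.1925, 0.7698, -0.5774, 0.1925, 0.0000).
e_1·v_2 = (-0.1925)·(-4) + 0.7698·(-3) + (-0.5774)·2 + 0.1925·3 + 0.0000·0 = -2.1170.
u_2 = v_2 + 2.1170·e_1 = (-4.4074, -1.3704, 0.7778, 3.4074, 0.0000).

u_2 = (-4.4074, -1.3704, 0.7778, 3.4074, 0.0000)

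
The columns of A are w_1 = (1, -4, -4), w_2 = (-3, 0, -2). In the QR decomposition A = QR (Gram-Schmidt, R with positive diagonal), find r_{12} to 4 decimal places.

w_1 = (1, -4, -4); ‖w_1‖ = 5.7446, so q_1 = (0.1741, -0.6963, -0.6963).
r_{12} = q_1·w_2 = 0.8704.

r_{12} = 0.8704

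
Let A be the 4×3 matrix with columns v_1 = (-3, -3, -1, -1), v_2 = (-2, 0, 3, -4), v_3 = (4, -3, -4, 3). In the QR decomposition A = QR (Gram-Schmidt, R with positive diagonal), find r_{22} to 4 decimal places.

v_1 = (-3, -3, -1, -1); ‖v_1‖ = 4.4721, so q_1 = (-0.6708, -0.6708, -0.2236, -0.2236).
q_1·v_2 = (-0.6708)·(-2) + (-0.6708)·0 + (-0.2236)·3 + (-0.2236)·(-4) = 1.5652.
u_2 = v_2 − 1.5652·q_1 = (-0.9500, 1.0500, 3.3500, -3.6500).
r_{22} = ‖u_2‖ = 5.1527.

r_{22} = 5.1527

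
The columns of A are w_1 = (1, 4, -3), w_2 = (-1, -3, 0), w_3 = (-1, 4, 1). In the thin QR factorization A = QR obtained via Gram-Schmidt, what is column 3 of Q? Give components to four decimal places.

w_1 = (1, 4, -3); ‖w_1‖ = 5.0990, so e_1 = (0.1961, 0.7845, -0.5883).
e_1·w_2 = 0.1961·(-1) + 0.7845·(-3) + (-0.5883)·0 = -2.5495.
u_2 = w_2 + 2.5495·e_1 = (-0.5000, -1.0000, -1.5000).
‖u_2‖ = 1.8708, so e_2 = (-0.2673, -0.5345, -0.8018).
e_1·w_3 = 0.1961·(-1) + 0.7845·4 + (-0.5883)·1 = 2.3534; e_2·w_3 = (-0.2673)·(-1) + (-0.5345)·4 + (-0.8018)·1 = -2.6726.
u_3 = w_3 − 2.3534·e_1 + 2.6726·e_2 = (-2.1758, 0.7253, 0.2418).
‖u_3‖ = 2.3062, so e_3 = (-0.9435, 0.3145, 0.1048).

e_3 = (-0.9435, 0.3145, 0.1048)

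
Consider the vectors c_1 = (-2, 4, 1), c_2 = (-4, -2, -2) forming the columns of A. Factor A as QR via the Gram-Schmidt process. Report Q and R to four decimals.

e_1 = c_1/‖c_1‖ = (-2, 4, 1)/4.5826 = (-0.4364, 0.8729, 0.2182).
r_{12} = e_1·c_2 = -0.4364.
u_2 = c_2 + 0.4364·e_1 = (-4.1905, -1.6190, -1.9048).
‖u_2‖ = 4.8795, so e_2 = (-0.8588, -0.3318, -0.3904).

Q = [[-0.4364, -0.8588], [0.8729, -0.3318], [0.2182, -0.3904]], R = [[4.5826, -0.4364], [0.0000, 4.8795]]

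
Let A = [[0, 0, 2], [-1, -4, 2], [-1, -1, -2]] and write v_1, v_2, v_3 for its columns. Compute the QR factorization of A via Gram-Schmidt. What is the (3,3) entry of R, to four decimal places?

v_1 = (0, -1, -1); ‖v_1‖ = 1.4142, so e_1 = (0.0000, -0.7071, -0.7071).
e_1·v_2 = 0.0000·0 + (-0.7071)·(-4) + (-0.7071)·(-1) = 3.5355.
u_2 = v_2 − 3.5355·e_1 = (0.0000, -1.5000, 1.5000).
‖u_2‖ = 2.1213, so e_2 = (0.0000, -0.7071, 0.7071).
e_1·v_3 = 0.0000·2 + (-0.7071)·2 + (-0.7071)·(-2) = 0.0000; e_2·v_3 = 0.0000·2 + (-0.7071)·2 + 0.7071·(-2) = -2.8284.
u_3 = v_3 + 0.0000·e_1 + 2.8284·e_2 = (2.0000, 0.0000, 0.0000).
r_{33} = ‖u_3‖ = 2.0000.

r_{33} = 2.0000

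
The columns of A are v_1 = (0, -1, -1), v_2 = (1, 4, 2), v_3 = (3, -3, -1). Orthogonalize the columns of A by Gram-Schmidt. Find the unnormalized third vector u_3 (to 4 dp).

v_1 = (0, -1, -1); ‖v_1‖ = 1.4142, so e_1 = (0.0000, -0.7071, -0.7071).
e_1·v_2 = 0.0000·1 + (-0.7071)·4 + (-0.7071)·2 = -4.2426.
u_2 = v_2 + 4.2426·e_1 = (1.0000, 1.0000, -1.0000).
‖u_2‖ = 1.7321, so e_2 = (0.5774, 0.5774, -0.5774).
e_1·v_3 = 0.0000·3 + (-0.7071)·(-3) + (-0.7071)·(-1) = 2.8284; e_2·v_3 = 0.5774·3 + 0.5774·(-3) + (-0.5774)·(-1) = 0.5774.
u_3 = v_3 − 2.8284·e_1 − 0.5774·e_2 = (2.6667, -1.3333, 1.3333).

u_3 = (2.6667, -1.3333, 1.3333)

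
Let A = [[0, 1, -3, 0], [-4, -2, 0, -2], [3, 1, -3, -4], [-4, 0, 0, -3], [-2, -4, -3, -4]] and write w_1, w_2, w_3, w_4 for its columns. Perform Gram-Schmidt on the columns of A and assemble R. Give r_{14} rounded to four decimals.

w_1 = (0, -4, 3, -4, -2); ‖w_1‖ = 6.7082, so e_1 = (0.0000, -0.5963, 0.4472, -0.5963, -0.2981).
r_{14} = e_1·w_4 = 2.3851.

r_{14} = 2.3851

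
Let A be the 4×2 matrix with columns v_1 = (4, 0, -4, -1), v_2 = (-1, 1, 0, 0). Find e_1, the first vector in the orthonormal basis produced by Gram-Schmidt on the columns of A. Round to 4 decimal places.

e_1 = v_1/‖v_1‖ = (4, 0, -4, -1)/5.7446 = (0.6963, 0.0000, -0.6963, -0.1741).

e_1 = (0.6963, 0.0000, -0.6963, -0.1741)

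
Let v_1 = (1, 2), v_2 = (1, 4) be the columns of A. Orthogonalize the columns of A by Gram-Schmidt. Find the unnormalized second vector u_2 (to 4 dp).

e_1 = v_1/‖v_1‖ = (1, 2)/2.2361 = (0.4472, 0.8944).
r_{12} = e_1·v_2 = 4.0249.
u_2 = v_2 − 4.0249·e_1 = (-0.8000, 0.4000).

u_2 = (-0.8000, 0.4000)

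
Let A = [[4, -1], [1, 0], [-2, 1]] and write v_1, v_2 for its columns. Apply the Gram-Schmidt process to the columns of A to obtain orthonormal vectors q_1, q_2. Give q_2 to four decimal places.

q_2 = (0.2673, 0.5345, 0.8018)

v_1 = (4, 1, -2); ‖v_1‖ = 4.5826, so q_1 = (0.8729, 0.2182, -0.4364).
q_1·v_2 = 0.8729·(-1) + 0.2182·0 + (-0.4364)·1 = -1.3093.
u_2 = v_2 + 1.3093·q_1 = (0.1429, 0.2857, 0.4286).
‖u_2‖ = 0.5345, so q_2 = (0.2673, 0.5345, 0.8018).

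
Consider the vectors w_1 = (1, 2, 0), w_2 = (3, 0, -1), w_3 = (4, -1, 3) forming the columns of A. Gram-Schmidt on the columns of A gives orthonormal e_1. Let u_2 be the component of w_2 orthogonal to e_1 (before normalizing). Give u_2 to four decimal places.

u_2 = (2.4000, -1.2000, -1.0000)

w_1 = (1, 2, 0); ‖w_1‖ = 2.2361, so e_1 = (0.4472, 0.8944, 0.0000).
e_1·w_2 = 0.4472·3 + 0.8944·0 + 0.0000·(-1) = 1.3416.
u_2 = w_2 − 1.3416·e_1 = (2.4000, -1.2000, -1.0000).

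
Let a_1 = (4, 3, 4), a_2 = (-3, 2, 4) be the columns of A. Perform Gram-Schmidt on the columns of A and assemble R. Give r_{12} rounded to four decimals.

r_{12} = 1.5617

q_1 = a_1/‖a_1‖ = (4, 3, 4)/6.4031 = (0.6247, 0.4685, 0.6247).
r_{12} = q_1·a_2 = 1.5617.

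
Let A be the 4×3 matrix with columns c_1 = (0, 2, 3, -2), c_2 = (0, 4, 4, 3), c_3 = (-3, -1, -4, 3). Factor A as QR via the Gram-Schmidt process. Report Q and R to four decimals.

Q = [[0.0000, 0.0000, -0.9278], [0.4851, 0.4334, 0.2833], [0.7276, 0.2817, -0.2333], [-0.4851, 0.8560, -0.0667]], R = [[4.1231, 3.3955, -4.8507], [0.0000, 5.4287, 1.0077], [0.0000, 0.0000, 3.2334]]

c_1 = (0, 2, 3, -2); ‖c_1‖ = 4.1231, so q_1 = (0.0000, 0.4851, 0.7276, -0.4851).
q_1·c_2 = 0.0000·0 + 0.4851·4 + 0.7276·4 + (-0.4851)·3 = 3.3955.
u_2 = c_2 − 3.3955·q_1 = (0.0000, 2.3529, 1.5294, 4.6471).
‖u_2‖ = 5.4287, so q_2 = (0.0000, 0.4334, 0.2817, 0.8560).
q_1·c_3 = 0.0000·(-3) + 0.4851·(-1) + 0.7276·(-4) + (-0.4851)·3 = -4.8507; q_2·c_3 = 0.0000·(-3) + 0.4334·(-1) + 0.2817·(-4) + 0.8560·3 = 1.0077.
u_3 = c_3 + 4.8507·q_1 − 1.0077·q_2 = (-3.0000, 0.9162, -0.7545, -0.2156).
‖u_3‖ = 3.2334, so q_3 = (-0.9278, 0.2833, -0.2333, -0.0667).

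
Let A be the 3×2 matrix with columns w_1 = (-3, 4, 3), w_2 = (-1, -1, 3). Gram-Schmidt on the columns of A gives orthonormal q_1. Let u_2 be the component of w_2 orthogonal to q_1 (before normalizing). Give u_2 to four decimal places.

u_2 = (-0.2941, -1.9412, 2.2941)

q_1 = w_1/‖w_1‖ = (-3, 4, 3)/5.8310 = (-0.5145, 0.6860, 0.5145).
r_{12} = q_1·w_2 = 1.3720.
u_2 = w_2 − 1.3720·q_1 = (-0.2941, -1.9412, 2.2941).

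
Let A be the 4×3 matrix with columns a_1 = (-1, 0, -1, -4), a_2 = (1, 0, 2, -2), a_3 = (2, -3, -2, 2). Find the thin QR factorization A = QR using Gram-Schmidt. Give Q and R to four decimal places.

e_1 = a_1/‖a_1‖ = (-1, 0, -1, -4)/4.2426 = (-0.2357, 0.0000, -0.2357, -0.9428).
r_{12} = e_1·a_2 = 1.1785.
u_2 = a_2 − 1.1785·e_1 = (1.2778, 0.0000, 2.2778, -0.8889).
‖u_2‖ = 2.7588, so e_2 = (0.4632, 0.0000, 0.8256, -0.3222).
r_{13} = e_1·a_3 = -1.8856; r_{23} = e_2·a_3 = -1.3693.
u_3 = a_3 + 1.8856·e_1 + 1.3693·e_2 = (2.1898, -3.0000, -1.3139, -0.2190).
‖u_3‖ = 3.9458, so e_3 = (0.5550, -0.7603, -0.3330, -0.0555).

Q = [[-0.2357, 0.4632, 0.5550], [0.0000, 0.0000, -0.7603], [-0.2357, 0.8256, -0.3330], [-0.9428, -0.3222, -0.0555]], R = [[4.2426, 1.1785, -1.8856], [0.0000, 2.7588, -1.3693], [0.0000, 0.0000, 3.9458]]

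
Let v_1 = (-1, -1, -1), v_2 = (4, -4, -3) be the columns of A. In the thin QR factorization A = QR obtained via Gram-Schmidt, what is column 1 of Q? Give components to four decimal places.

v_1 = (-1, -1, -1); ‖v_1‖ = 1.7321, so e_1 = (-0.5774, -0.5774, -0.5774).

e_1 = (-0.5774, -0.5774, -0.5774)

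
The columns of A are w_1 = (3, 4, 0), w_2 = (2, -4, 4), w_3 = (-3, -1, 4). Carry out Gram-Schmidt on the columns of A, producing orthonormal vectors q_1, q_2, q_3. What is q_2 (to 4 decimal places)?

q_2 = (0.5657, -0.4243, 0.7071)

w_1 = (3, 4, 0); ‖w_1‖ = 5.0000, so q_1 = (0.6000, 0.8000, 0.0000).
q_1·w_2 = 0.6000·2 + 0.8000·(-4) + 0.0000·4 = -2.0000.
u_2 = w_2 + 2.0000·q_1 = (3.2000, -2.4000, 4.0000).
‖u_2‖ = 5.6569, so q_2 = (0.5657, -0.4243, 0.7071).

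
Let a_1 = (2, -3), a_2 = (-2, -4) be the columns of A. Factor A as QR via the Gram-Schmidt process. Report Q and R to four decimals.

a_1 = (2, -3); ‖a_1‖ = 3.6056, so e_1 = (0.5547, -0.8321).
e_1·a_2 = 0.5547·(-2) + (-0.8321)·(-4) = 2.2188.
u_2 = a_2 − 2.2188·e_1 = (-3.2308, -2.1538).
‖u_2‖ = 3.8829, so e_2 = (-0.8321, -0.5547).

Q = [[0.5547, -0.8321], [-0.8321, -0.5547]], R = [[3.6056, 2.2188], [0.0000, 3.8829]]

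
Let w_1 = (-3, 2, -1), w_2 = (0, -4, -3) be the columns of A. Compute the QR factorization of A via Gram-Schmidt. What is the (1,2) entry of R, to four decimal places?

r_{12} = -1.3363

w_1 = (-3, 2, -1); ‖w_1‖ = 3.7417, so q_1 = (-0.8018, 0.5345, -0.2673).
r_{12} = q_1·w_2 = -1.3363.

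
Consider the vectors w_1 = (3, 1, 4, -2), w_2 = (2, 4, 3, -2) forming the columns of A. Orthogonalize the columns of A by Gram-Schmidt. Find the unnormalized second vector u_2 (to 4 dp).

e_1 = w_1/‖w_1‖ = (3, 1, 4, -2)/5.4772 = (0.5477, 0.1826, 0.7303, -0.3651).
r_{12} = e_1·w_2 = 4.7469.
u_2 = w_2 − 4.7469·e_1 = (-0.6000, 3.1333, -0.4667, -0.2667).

u_2 = (-0.6000, 3.1333, -0.4667, -0.2667)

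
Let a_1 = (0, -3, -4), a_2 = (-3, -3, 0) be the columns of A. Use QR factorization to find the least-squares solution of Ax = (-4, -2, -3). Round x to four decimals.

x = (0.4390, 0.7805)

q_1 = a_1/‖a_1‖ = (0, -3, -4)/5.0000 = (0.0000, -0.6000, -0.8000).
r_{12} = q_1·a_2 = 1.8000.
u_2 = a_2 − 1.8000·q_1 = (-3.0000, -1.9200, 1.4400).
‖u_2‖ = 3.8419, so q_2 = (-0.7809, -0.4998, 0.3748).
Qᵀb = (3.6000, 2.9985).
Back-substitute: x_2 = 2.9985/3.8419 = 0.7805.
x_1 = (3.6000 − 1.8000·0.7805)/5.0000 = 0.4390.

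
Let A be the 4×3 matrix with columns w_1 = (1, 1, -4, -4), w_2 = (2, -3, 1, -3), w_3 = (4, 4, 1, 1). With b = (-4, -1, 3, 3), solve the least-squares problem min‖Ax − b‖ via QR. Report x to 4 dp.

x = (-0.7776, -0.3659, -0.4763)

w_1 = (1, 1, -4, -4); ‖w_1‖ = 5.8310, so q_1 = (0.1715, 0.1715, -0.6860, -0.6860).
q_1·w_2 = 0.1715·2 + 0.1715·(-3) + (-0.6860)·1 + (-0.6860)·(-3) = 1.2005.
u_2 = w_2 − 1.2005·q_1 = (1.7941, -3.2059, 1.8235, -2.1765).
‖u_2‖ = 4.6431, so q_2 = (0.3864, -0.6905, 0.3927, -0.4687).
q_1·w_3 = 0.1715·4 + 0.1715·4 + (-0.6860)·1 + (-0.6860)·1 = 0.0000; q_2·w_3 = 0.3864·4 + (-0.6905)·4 + 0.3927·1 + (-0.4687)·1 = -1.2922.
u_3 = w_3 + 0.0000·q_1 + 1.2922·q_2 = (4.4993, 3.1078, 1.5075, 0.3943).
‖u_3‖ = 5.6860, so q_3 = (0.7913, 0.5466, 0.2651, 0.0693).
Qᵀb = (-4.9735, -1.0832, -2.7084).
Back-substitute: x_3 = -2.7084/5.6860 = -0.4763.
x_2 = (-1.0832 + 1.2922·(-0.4763))/4.6431 = -0.3659.
x_1 = (-4.9735 − 1.2005·(-0.3659) + 0.0000·(-0.4763))/5.8310 = -0.7776.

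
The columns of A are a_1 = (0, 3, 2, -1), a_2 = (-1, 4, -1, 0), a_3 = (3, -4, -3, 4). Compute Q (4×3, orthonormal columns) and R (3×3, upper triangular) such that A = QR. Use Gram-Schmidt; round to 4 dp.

Q = [[0.0000, -0.3035, 0.7572], [0.8018, 0.5636, 0.1943], [0.5345, -0.7370, 0.0201], [-0.2673, 0.2168, 0.6232]], R = [[3.7417, 2.6726, -5.8797], [0.0000, 3.2950, -0.0867], [0.0000, 0.0000, 3.9270]]

q_1 = a_1/‖a_1‖ = (0, 3, 2, -1)/3.7417 = (0.0000, 0.8018, 0.5345, -0.2673).
r_{12} = q_1·a_2 = 2.6726.
u_2 = a_2 − 2.6726·q_1 = (-1.0000, 1.8571, -2.4286, 0.7143).
‖u_2‖ = 3.2950, so q_2 = (-0.3035, 0.5636, -0.7370, 0.2168).
r_{13} = q_1·a_3 = -5.8797; r_{23} = q_2·a_3 = -0.0867.
u_3 = a_3 + 5.8797·q_1 + 0.0867·q_2 = (2.9737, 0.7632, 0.0789, 2.4474).
‖u_3‖ = 3.9270, so q_3 = (0.7572, 0.1943, 0.0201, 0.6232).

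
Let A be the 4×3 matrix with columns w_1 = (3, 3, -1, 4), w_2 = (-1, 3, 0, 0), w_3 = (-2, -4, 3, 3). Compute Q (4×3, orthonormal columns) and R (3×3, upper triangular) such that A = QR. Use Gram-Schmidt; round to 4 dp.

Q = [[0.5071, -0.5056, -0.5045], [0.5071, 0.8299, -0.1682], [-0.1690, 0.0572, 0.5517], [0.6761, -0.2289, 0.6425]], R = [[5.9161, 1.0142, -1.5213], [0.0000, 2.9952, -2.8235], [0.0000, 0.0000, 5.2643]]

w_1 = (3, 3, -1, 4); ‖w_1‖ = 5.9161, so q_1 = (0.5071, 0.5071, -0.1690, 0.6761).
q_1·w_2 = 0.5071·(-1) + 0.5071·3 + (-0.1690)·0 + 0.6761·0 = 1.0142.
u_2 = w_2 − 1.0142·q_1 = (-1.5143, 2.4857, 0.1714, -0.6857).
‖u_2‖ = 2.9952, so q_2 = (-0.5056, 0.8299, 0.0572, -0.2289).
q_1·w_3 = 0.5071·(-2) + 0.5071·(-4) + (-0.1690)·3 + 0.6761·3 = -1.5213; q_2·w_3 = (-0.5056)·(-2) + 0.8299·(-4) + 0.0572·3 + (-0.2289)·3 = -2.8235.
u_3 = w_3 + 1.5213·q_1 + 2.8235·q_2 = (-2.6561, -0.8854, 2.9045, 3.3822).
‖u_3‖ = 5.2643, so q_3 = (-0.5045, -0.1682, 0.5517, 0.6425).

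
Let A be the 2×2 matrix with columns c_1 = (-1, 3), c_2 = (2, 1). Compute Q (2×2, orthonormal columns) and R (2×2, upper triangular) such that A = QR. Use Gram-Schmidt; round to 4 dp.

c_1 = (-1, 3); ‖c_1‖ = 3.1623, so e_1 = (-0.3162, 0.9487).
e_1·c_2 = (-0.3162)·2 + 0.9487·1 = 0.3162.
u_2 = c_2 − 0.3162·e_1 = (2.1000, 0.7000).
‖u_2‖ = 2.2136, so e_2 = (0.9487, 0.3162).

Q = [[-0.3162, 0.9487], [0.9487, 0.3162]], R = [[3.1623, 0.3162], [0.0000, 2.2136]]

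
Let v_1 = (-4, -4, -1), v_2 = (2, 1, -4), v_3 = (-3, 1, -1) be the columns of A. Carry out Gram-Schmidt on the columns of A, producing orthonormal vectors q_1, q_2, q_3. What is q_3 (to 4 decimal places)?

q_3 = (-0.6778, 0.7177, -0.1595)

q_1 = v_1/‖v_1‖ = (-4, -4, -1)/5.7446 = (-0.6963, -0.6963, -0.1741).
r_{12} = q_1·v_2 = -1.3926.
u_2 = v_2 + 1.3926·q_1 = (1.0303, 0.0303, -4.2424).
‖u_2‖ = 4.3658, so q_2 = (0.2360, 0.0069, -0.9717).
r_{13} = q_1·v_3 = 1.5667; r_{23} = q_2·v_3 = 0.2707.
u_3 = v_3 − 1.5667·q_1 − 0.2707·q_2 = (-1.9730, 2.0890, -0.4642).
‖u_3‖ = 2.9107, so q_3 = (-0.6778, 0.7177, -0.1595).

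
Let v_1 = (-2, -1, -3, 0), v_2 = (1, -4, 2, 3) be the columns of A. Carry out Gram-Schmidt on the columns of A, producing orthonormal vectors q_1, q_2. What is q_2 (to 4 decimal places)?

q_2 = (0.0798, -0.7978, 0.2127, 0.5585)

v_1 = (-2, -1, -3, 0); ‖v_1‖ = 3.7417, so q_1 = (-0.5345, -0.2673, -0.8018, 0.0000).
q_1·v_2 = (-0.5345)·1 + (-0.2673)·(-4) + (-0.8018)·2 + 0.0000·3 = -1.0690.
u_2 = v_2 + 1.0690·q_1 = (0.4286, -4.2857, 1.1429, 3.0000).
‖u_2‖ = 5.3719, so q_2 = (0.0798, -0.7978, 0.2127, 0.5585).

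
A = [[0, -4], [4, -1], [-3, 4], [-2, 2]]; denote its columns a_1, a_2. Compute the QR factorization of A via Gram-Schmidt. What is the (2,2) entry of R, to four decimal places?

e_1 = a_1/‖a_1‖ = (0, 4, -3, -2)/5.3852 = (0.0000, 0.7428, -0.5571, -0.3714).
r_{12} = e_1·a_2 = -3.7139.
u_2 = a_2 + 3.7139·e_1 = (-4.0000, 1.7586, 1.9310, 0.6207).
r_{22} = ‖u_2‖ = 4.8174.

r_{22} = 4.8174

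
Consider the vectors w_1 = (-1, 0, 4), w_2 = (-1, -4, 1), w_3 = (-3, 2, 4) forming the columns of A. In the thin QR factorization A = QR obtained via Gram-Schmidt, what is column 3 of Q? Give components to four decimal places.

w_1 = (-1, 0, 4); ‖w_1‖ = 4.1231, so e_1 = (-0.2425, 0.0000, 0.9701).
e_1·w_2 = (-0.2425)·(-1) + 0.0000·(-4) + 0.9701·1 = 1.2127.
u_2 = w_2 − 1.2127·e_1 = (-0.7059, -4.0000, -0.1765).
‖u_2‖ = 4.0656, so e_2 = (-0.1736, -0.9839, -0.0434).
e_1·w_3 = (-0.2425)·(-3) + 0.0000·2 + 0.9701·4 = 4.6082; e_2·w_3 = (-0.1736)·(-3) + (-0.9839)·2 + (-0.0434)·4 = -1.6205.
u_3 = w_3 − 4.6082·e_1 + 1.6205·e_2 = (-2.1637, 0.4057, -0.5409).
‖u_3‖ = 2.2669, so e_3 = (-0.9545, 0.1790, -0.2386).

e_3 = (-0.9545, 0.1790, -0.2386)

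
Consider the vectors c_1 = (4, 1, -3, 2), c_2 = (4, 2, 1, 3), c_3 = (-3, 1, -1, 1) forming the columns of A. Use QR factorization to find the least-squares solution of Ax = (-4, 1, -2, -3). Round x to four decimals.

e_1 = c_1/‖c_1‖ = (4, 1, -3, 2)/5.4772 = (0.7303, 0.1826, -0.5477, 0.3651).
r_{12} = e_1·c_2 = 3.8341.
u_2 = c_2 − 3.8341·e_1 = (1.2000, 1.3000, 3.1000, 1.6000).
‖u_2‖ = 3.9115, so e_2 = (0.3068, 0.3324, 0.7925, 0.4090).
r_{13} = e_1·c_3 = -1.0954; r_{23} = e_2·c_3 = -0.9715.
u_3 = c_3 + 1.0954·e_1 + 0.9715·e_2 = (-1.9020, 1.5229, -0.8301, 1.7974).
‖u_3‖ = 3.1395, so e_3 = (-0.6058, 0.4851, -0.2644, 0.5725).
Qᵀb = (-2.7386, -3.7070, 1.7196).
Back-substitute: x_3 = 1.7196/3.1395 = 0.5477.
x_2 = (-3.7070 + 0.9715·0.5477)/3.9115 = -0.8117.
x_1 = (-2.7386 − 3.8341·(-0.8117) + 1.0954·0.5477)/5.4772 = 0.1777.

x = (0.1777, -0.8117, 0.5477)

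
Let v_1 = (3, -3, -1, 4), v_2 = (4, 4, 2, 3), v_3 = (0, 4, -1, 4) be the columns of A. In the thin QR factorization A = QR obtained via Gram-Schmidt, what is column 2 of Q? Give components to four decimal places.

v_1 = (3, -3, -1, 4); ‖v_1‖ = 5.9161, so e_1 = (0.5071, -0.5071, -0.1690, 0.6761).
e_1·v_2 = 0.5071·4 + (-0.5071)·4 + (-0.1690)·2 + 0.6761·3 = 1.6903.
u_2 = v_2 − 1.6903·e_1 = (3.1429, 4.8571, 2.2857, 1.8571).
‖u_2‖ = 6.4918, so e_2 = (0.4841, 0.7482, 0.3521, 0.2861).

e_2 = (0.4841, 0.7482, 0.3521, 0.2861)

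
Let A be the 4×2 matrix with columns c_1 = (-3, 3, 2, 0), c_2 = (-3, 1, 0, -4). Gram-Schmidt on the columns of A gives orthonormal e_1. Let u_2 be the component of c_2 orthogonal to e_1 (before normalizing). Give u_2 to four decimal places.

u_2 = (-1.3636, -0.6364, -1.0909, -4.0000)

e_1 = c_1/‖c_1‖ = (-3, 3, 2, 0)/4.6904 = (-0.6396, 0.6396, 0.4264, 0.0000).
r_{12} = e_1·c_2 = 2.5584.
u_2 = c_2 − 2.5584·e_1 = (-1.3636, -0.6364, -1.0909, -4.0000).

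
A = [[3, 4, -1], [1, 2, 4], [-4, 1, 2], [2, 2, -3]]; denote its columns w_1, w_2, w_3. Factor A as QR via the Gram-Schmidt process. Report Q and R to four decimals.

Q = [[0.5477, 0.6050, -0.1172], [0.1826, 0.3568, 0.8308], [-0.7303, 0.6671, -0.1427], [0.3651, 0.2482, -0.5251]], R = [[5.4772, 2.5560, -2.3735], [0.0000, 4.2973, 1.4117], [0.0000, 0.0000, 4.7301]]

w_1 = (3, 1, -4, 2); ‖w_1‖ = 5.4772, so q_1 = (0.5477, 0.1826, -0.7303, 0.3651).
q_1·w_2 = 0.5477·4 + 0.1826·2 + (-0.7303)·1 + 0.3651·2 = 2.5560.
u_2 = w_2 − 2.5560·q_1 = (2.6000, 1.5333, 2.8667, 1.0667).
‖u_2‖ = 4.2973, so q_2 = (0.6050, 0.3568, 0.6671, 0.2482).
q_1·w_3 = 0.5477·(-1) + 0.1826·4 + (-0.7303)·2 + 0.3651·(-3) = -2.3735; q_2·w_3 = 0.6050·(-1) + 0.3568·4 + 0.6671·2 + 0.2482·(-3) = 1.4117.
u_3 = w_3 + 2.3735·q_1 − 1.4117·q_2 = (-0.5542, 3.9296, -0.6751, -2.4838).
‖u_3‖ = 4.7301, so q_3 = (-0.1172, 0.8308, -0.1427, -0.5251).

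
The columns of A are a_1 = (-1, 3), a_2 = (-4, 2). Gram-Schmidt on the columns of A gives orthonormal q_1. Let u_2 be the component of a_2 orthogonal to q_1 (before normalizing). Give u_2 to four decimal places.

a_1 = (-1, 3); ‖a_1‖ = 3.1623, so q_1 = (-0.3162, 0.9487).
q_1·a_2 = (-0.3162)·(-4) + 0.9487·2 = 3.1623.
u_2 = a_2 − 3.1623·q_1 = (-3.0000, -1.0000).

u_2 = (-3.0000, -1.0000)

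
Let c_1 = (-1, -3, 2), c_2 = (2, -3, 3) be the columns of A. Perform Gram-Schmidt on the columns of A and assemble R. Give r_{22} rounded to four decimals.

e_1 = c_1/‖c_1‖ = (-1, -3, 2)/3.7417 = (-0.2673, -0.8018, 0.5345).
r_{12} = e_1·c_2 = 3.4744.
u_2 = c_2 − 3.4744·e_1 = (2.9286, -0.2143, 1.1429).
r_{22} = ‖u_2‖ = 3.1510.

r_{22} = 3.1510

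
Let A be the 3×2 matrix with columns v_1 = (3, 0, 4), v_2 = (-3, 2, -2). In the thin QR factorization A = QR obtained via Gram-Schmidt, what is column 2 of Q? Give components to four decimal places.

q_1 = v_1/‖v_1‖ = (3, 0, 4)/5.0000 = (0.6000, 0.0000, 0.8000).
r_{12} = q_1·v_2 = -3.4000.
u_2 = v_2 + 3.4000·q_1 = (-0.9600, 2.0000, 0.7200).
‖u_2‖ = 2.3324, so q_2 = (-0.4116, 0.8575, 0.3087).

q_2 = (-0.4116, 0.8575, 0.3087)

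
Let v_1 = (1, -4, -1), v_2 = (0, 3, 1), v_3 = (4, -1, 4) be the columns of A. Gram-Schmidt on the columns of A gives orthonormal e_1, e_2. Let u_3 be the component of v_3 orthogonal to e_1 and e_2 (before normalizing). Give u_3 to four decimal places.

u_3 = (-0.8182, -0.8182, 2.4545)

v_1 = (1, -4, -1); ‖v_1‖ = 4.2426, so e_1 = (0.2357, -0.9428, -0.2357).
e_1·v_2 = 0.2357·0 + (-0.9428)·3 + (-0.2357)·1 = -3.0641.
u_2 = v_2 + 3.0641·e_1 = (0.7222, 0.1111, 0.2778).
‖u_2‖ = 0.7817, so e_2 = (0.9239, 0.1421, 0.3553).
e_1·v_3 = 0.2357·4 + (-0.9428)·(-1) + (-0.2357)·4 = 0.9428; e_2·v_3 = 0.9239·4 + 0.1421·(-1) + 0.3553·4 = 4.9747.
u_3 = v_3 − 0.9428·e_1 − 4.9747·e_2 = (-0.8182, -0.8182, 2.4545).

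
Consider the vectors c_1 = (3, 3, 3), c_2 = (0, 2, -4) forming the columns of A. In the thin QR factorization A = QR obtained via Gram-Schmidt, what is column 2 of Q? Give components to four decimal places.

q_2 = (0.1543, 0.6172, -0.7715)

q_1 = c_1/‖c_1‖ = (3, 3, 3)/5.1962 = (0.5774, 0.5774, 0.5774).
r_{12} = q_1·c_2 = -1.1547.
u_2 = c_2 + 1.1547·q_1 = (0.6667, 2.6667, -3.3333).
‖u_2‖ = 4.3205, so q_2 = (0.1543, 0.6172, -0.7715).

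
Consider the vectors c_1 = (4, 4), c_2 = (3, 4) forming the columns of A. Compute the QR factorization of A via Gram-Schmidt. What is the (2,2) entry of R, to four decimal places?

r_{22} = 0.7071

q_1 = c_1/‖c_1‖ = (4, 4)/5.6569 = (0.7071, 0.7071).
r_{12} = q_1·c_2 = 4.9497.
u_2 = c_2 − 4.9497·q_1 = (-0.5000, 0.5000).
r_{22} = ‖u_2‖ = 0.7071.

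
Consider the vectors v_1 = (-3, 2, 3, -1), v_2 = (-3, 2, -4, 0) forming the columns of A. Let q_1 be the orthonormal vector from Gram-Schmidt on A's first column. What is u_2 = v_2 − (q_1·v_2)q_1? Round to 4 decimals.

u_2 = (-2.8696, 1.9130, -4.1304, 0.0435)

v_1 = (-3, 2, 3, -1); ‖v_1‖ = 4.7958, so q_1 = (-0.6255, 0.4170, 0.6255, -0.2085).
q_1·v_2 = (-0.6255)·(-3) + 0.4170·2 + 0.6255·(-4) + (-0.2085)·0 = 0.2085.
u_2 = v_2 − 0.2085·q_1 = (-2.8696, 1.9130, -4.1304, 0.0435).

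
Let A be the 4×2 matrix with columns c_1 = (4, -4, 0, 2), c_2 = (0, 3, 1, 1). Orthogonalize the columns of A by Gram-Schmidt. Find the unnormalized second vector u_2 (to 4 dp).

u_2 = (1.1111, 1.8889, 1.0000, 1.5556)

e_1 = c_1/‖c_1‖ = (4, -4, 0, 2)/6.0000 = (0.6667, -0.6667, 0.0000, 0.3333).
r_{12} = e_1·c_2 = -1.6667.
u_2 = c_2 + 1.6667·e_1 = (1.1111, 1.8889, 1.0000, 1.5556).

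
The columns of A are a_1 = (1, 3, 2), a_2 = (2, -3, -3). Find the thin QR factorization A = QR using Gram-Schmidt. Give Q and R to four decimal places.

a_1 = (1, 3, 2); ‖a_1‖ = 3.7417, so q_1 = (0.2673, 0.8018, 0.5345).
q_1·a_2 = 0.2673·2 + 0.8018·(-3) + 0.5345·(-3) = -3.4744.
u_2 = a_2 + 3.4744·q_1 = (2.9286, -0.2143, -1.1429).
‖u_2‖ = 3.1510, so q_2 = (0.9294, -0.0680, -0.3627).

Q = [[0.2673, 0.9294], [0.8018, -0.0680], [0.5345, -0.3627]], R = [[3.7417, -3.4744], [0.0000, 3.1510]]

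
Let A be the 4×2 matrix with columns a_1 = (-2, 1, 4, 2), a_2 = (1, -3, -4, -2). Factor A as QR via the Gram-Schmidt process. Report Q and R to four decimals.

Q = [[-0.4000, -0.4472], [0.2000, -0.8944], [0.8000, 0.0000], [0.4000, 0.0000]], R = [[5.0000, -5.0000], [0.0000, 2.2361]]

e_1 = a_1/‖a_1‖ = (-2, 1, 4, 2)/5.0000 = (-0.4000, 0.2000, 0.8000, 0.4000).
r_{12} = e_1·a_2 = -5.0000.
u_2 = a_2 + 5.0000·e_1 = (-1.0000, -2.0000, 0.0000, 0.0000).
‖u_2‖ = 2.2361, so e_2 = (-0.4472, -0.8944, 0.0000, 0.0000).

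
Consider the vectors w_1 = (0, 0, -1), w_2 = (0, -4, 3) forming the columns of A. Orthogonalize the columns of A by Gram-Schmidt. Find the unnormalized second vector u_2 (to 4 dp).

w_1 = (0, 0, -1); ‖w_1‖ = 1.0000, so e_1 = (0.0000, 0.0000, -1.0000).
e_1·w_2 = 0.0000·0 + 0.0000·(-4) + (-1.0000)·3 = -3.0000.
u_2 = w_2 + 3.0000·e_1 = (0.0000, -4.0000, 0.0000).

u_2 = (0.0000, -4.0000, 0.0000)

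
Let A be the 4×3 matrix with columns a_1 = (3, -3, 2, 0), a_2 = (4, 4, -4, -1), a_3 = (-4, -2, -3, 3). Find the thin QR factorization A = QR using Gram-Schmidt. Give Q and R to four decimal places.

Q = [[0.6396, 0.7499, -0.0466], [-0.6396, 0.4285, -0.4999], [0.4264, -0.4821, -0.6801], [0.0000, -0.1473, 0.5342]], R = [[4.6904, -1.7056, -2.5584], [0.0000, 6.7890, -2.8522], [0.0000, 0.0000, 4.8290]]

a_1 = (3, -3, 2, 0); ‖a_1‖ = 4.6904, so q_1 = (0.6396, -0.6396, 0.4264, 0.0000).
q_1·a_2 = 0.6396·4 + (-0.6396)·4 + 0.4264·(-4) + 0.0000·(-1) = -1.7056.
u_2 = a_2 + 1.7056·q_1 = (5.0909, 2.9091, -3.2727, -1.0000).
‖u_2‖ = 6.7890, so q_2 = (0.7499, 0.4285, -0.4821, -0.1473).
q_1·a_3 = 0.6396·(-4) + (-0.6396)·(-2) + 0.4264·(-3) + 0.0000·3 = -2.5584; q_2·a_3 = 0.7499·(-4) + 0.4285·(-2) + (-0.4821)·(-3) + (-0.1473)·3 = -2.8522.
u_3 = a_3 + 2.5584·q_1 + 2.8522·q_2 = (-0.2249, -2.4142, -3.2840, 2.5799).
‖u_3‖ = 4.8290, so q_3 = (-0.0466, -0.4999, -0.6801, 0.5342).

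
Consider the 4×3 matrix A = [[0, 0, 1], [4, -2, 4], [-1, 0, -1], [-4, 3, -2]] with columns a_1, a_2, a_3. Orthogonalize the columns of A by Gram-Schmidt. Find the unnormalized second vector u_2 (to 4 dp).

u_2 = (0.0000, 0.4242, -0.6061, 0.5758)

a_1 = (0, 4, -1, -4); ‖a_1‖ = 5.7446, so e_1 = (0.0000, 0.6963, -0.1741, -0.6963).
e_1·a_2 = 0.0000·0 + 0.6963·(-2) + (-0.1741)·0 + (-0.6963)·3 = -3.4816.
u_2 = a_2 + 3.4816·e_1 = (0.0000, 0.4242, -0.6061, 0.5758).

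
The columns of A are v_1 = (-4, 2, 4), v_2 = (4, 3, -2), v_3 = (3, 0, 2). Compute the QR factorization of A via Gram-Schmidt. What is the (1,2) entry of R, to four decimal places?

q_1 = v_1/‖v_1‖ = (-4, 2, 4)/6.0000 = (-0.6667, 0.3333, 0.6667).
r_{12} = q_1·v_2 = -3.0000.

r_{12} = -3.0000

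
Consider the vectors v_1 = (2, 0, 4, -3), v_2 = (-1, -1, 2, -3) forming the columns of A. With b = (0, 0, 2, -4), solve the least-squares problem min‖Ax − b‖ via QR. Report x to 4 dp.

x = (0.2857, 0.7810)

v_1 = (2, 0, 4, -3); ‖v_1‖ = 5.3852, so q_1 = (0.3714, 0.0000, 0.7428, -0.5571).
q_1·v_2 = 0.3714·(-1) + 0.0000·(-1) + 0.7428·2 + (-0.5571)·(-3) = 2.7854.
u_2 = v_2 − 2.7854·q_1 = (-2.0345, -1.0000, -0.0690, -1.4483).
‖u_2‖ = 2.6910, so q_2 = (-0.7560, -0.3716, -0.0256, -0.5382).
Qᵀb = (3.7139, 2.1015).
Back-substitute: x_2 = 2.1015/2.6910 = 0.7810.
x_1 = (3.7139 − 2.7854·0.7810)/5.3852 = 0.2857.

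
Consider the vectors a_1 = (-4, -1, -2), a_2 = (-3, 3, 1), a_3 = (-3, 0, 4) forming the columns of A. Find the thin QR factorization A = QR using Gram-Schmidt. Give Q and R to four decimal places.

Q = [[-0.8729, -0.4082, -0.2673], [-0.2182, 0.8165, -0.5345], [-0.4364, 0.4082, 0.8018]], R = [[4.5826, 1.5275, 0.8729], [0.0000, 4.0825, 2.8577], [0.0000, 0.0000, 4.0089]]

a_1 = (-4, -1, -2); ‖a_1‖ = 4.5826, so q_1 = (-0.8729, -0.2182, -0.4364).
q_1·a_2 = (-0.8729)·(-3) + (-0.2182)·3 + (-0.4364)·1 = 1.5275.
u_2 = a_2 − 1.5275·q_1 = (-1.6667, 3.3333, 1.6667).
‖u_2‖ = 4.0825, so q_2 = (-0.4082, 0.8165, 0.4082).
q_1·a_3 = (-0.8729)·(-3) + (-0.2182)·0 + (-0.4364)·4 = 0.8729; q_2·a_3 = (-0.4082)·(-3) + 0.8165·0 + 0.4082·4 = 2.8577.
u_3 = a_3 − 0.8729·q_1 − 2.8577·q_2 = (-1.0714, -2.1429, 3.2143).
‖u_3‖ = 4.0089, so q_3 = (-0.2673, -0.5345, 0.8018).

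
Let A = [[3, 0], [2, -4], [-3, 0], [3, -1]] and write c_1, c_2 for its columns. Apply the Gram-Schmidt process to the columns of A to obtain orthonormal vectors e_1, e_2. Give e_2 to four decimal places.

e_2 = (0.2942, -0.9092, -0.2942, 0.0178)

e_1 = c_1/‖c_1‖ = (3, 2, -3, 3)/5.5678 = (0.5388, 0.3592, -0.5388, 0.5388).
r_{12} = e_1·c_2 = -1.9757.
u_2 = c_2 + 1.9757·e_1 = (1.0645, -3.2903, -1.0645, 0.0645).
‖u_2‖ = 3.6189, so e_2 = (0.2942, -0.9092, -0.2942, 0.0178).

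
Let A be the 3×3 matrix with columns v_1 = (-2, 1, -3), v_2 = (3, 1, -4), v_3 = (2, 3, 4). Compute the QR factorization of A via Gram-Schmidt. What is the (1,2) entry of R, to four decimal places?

v_1 = (-2, 1, -3); ‖v_1‖ = 3.7417, so e_1 = (-0.5345, 0.2673, -0.8018).
r_{12} = e_1·v_2 = 1.8708.

r_{12} = 1.8708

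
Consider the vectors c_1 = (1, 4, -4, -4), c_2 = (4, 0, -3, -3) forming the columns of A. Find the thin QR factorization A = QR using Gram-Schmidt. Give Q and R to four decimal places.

Q = [[0.1429, 0.8081], [0.5714, -0.5387], [-0.5714, -0.1684], [-0.5714, -0.1684]], R = [[7.0000, 4.0000], [0.0000, 4.2426]]

c_1 = (1, 4, -4, -4); ‖c_1‖ = 7.0000, so q_1 = (0.1429, 0.5714, -0.5714, -0.5714).
q_1·c_2 = 0.1429·4 + 0.5714·0 + (-0.5714)·(-3) + (-0.5714)·(-3) = 4.0000.
u_2 = c_2 − 4.0000·q_1 = (3.4286, -2.2857, -0.7143, -0.7143).
‖u_2‖ = 4.2426, so q_2 = (0.8081, -0.5387, -0.1684, -0.1684).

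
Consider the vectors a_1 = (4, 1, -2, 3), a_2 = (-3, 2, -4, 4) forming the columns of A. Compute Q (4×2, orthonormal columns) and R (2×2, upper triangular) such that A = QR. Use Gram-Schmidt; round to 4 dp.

Q = [[0.7303, -0.6713], [0.1826, 0.2582], [-0.3651, -0.5164], [0.5477, 0.4648]], R = [[5.4772, 1.8257], [0.0000, 6.4550]]

a_1 = (4, 1, -2, 3); ‖a_1‖ = 5.4772, so q_1 = (0.7303, 0.1826, -0.3651, 0.5477).
q_1·a_2 = 0.7303·(-3) + 0.1826·2 + (-0.3651)·(-4) + 0.5477·4 = 1.8257.
u_2 = a_2 − 1.8257·q_1 = (-4.3333, 1.6667, -3.3333, 3.0000).
‖u_2‖ = 6.4550, so q_2 = (-0.6713, 0.2582, -0.5164, 0.4648).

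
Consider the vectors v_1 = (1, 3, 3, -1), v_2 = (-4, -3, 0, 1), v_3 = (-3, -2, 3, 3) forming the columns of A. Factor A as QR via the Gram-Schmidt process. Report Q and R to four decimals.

Q = [[0.2236, -0.8199, 0.3430], [0.6708, -0.2236, -0.1715], [0.6708, 0.5217, 0.3430], [-0.2236, 0.0745, 0.8575]], R = [[4.4721, -3.1305, -0.6708], [0.0000, 4.0249, 4.6957], [0.0000, 0.0000, 2.9155]]

e_1 = v_1/‖v_1‖ = (1, 3, 3, -1)/4.4721 = (0.2236, 0.6708, 0.6708, -0.2236).
r_{12} = e_1·v_2 = -3.1305.
u_2 = v_2 + 3.1305·e_1 = (-3.3000, -0.9000, 2.1000, 0.3000).
‖u_2‖ = 4.0249, so e_2 = (-0.8199, -0.2236, 0.5217, 0.0745).
r_{13} = e_1·v_3 = -0.6708; r_{23} = e_2·v_3 = 4.6957.
u_3 = v_3 + 0.6708·e_1 − 4.6957·e_2 = (1.0000, -0.5000, 1.0000, 2.5000).
‖u_3‖ = 2.9155, so e_3 = (0.3430, -0.1715, 0.3430, 0.8575).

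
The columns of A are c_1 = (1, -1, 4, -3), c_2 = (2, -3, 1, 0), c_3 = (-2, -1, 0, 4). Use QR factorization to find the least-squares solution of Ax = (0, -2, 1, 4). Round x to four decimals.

c_1 = (1, -1, 4, -3); ‖c_1‖ = 5.1962, so q_1 = (0.1925, -0.1925, 0.7698, -0.5774).
q_1·c_2 = 0.1925·2 + (-0.1925)·(-3) + 0.7698·1 + (-0.5774)·0 = 1.7321.
u_2 = c_2 − 1.7321·q_1 = (1.6667, -2.6667, -0.3333, 1.0000).
‖u_2‖ = 3.3166, so q_2 = (0.5025, -0.8040, -0.1005, 0.3015).
q_1·c_3 = 0.1925·(-2) + (-0.1925)·(-1) + 0.7698·0 + (-0.5774)·4 = -2.5019; q_2·c_3 = 0.5025·(-2) + (-0.8040)·(-1) + (-0.1005)·0 + 0.3015·4 = 1.0050.
u_3 = c_3 + 2.5019·q_1 − 1.0050·q_2 = (-2.0236, -0.6734, 2.0269, 2.2525).
‖u_3‖ = 3.7055, so q_3 = (-0.5461, -0.1817, 0.5470, 0.6079).
Qᵀb = (-1.1547, 2.7136, 3.3420).
Back-substitute: x_3 = 3.3420/3.7055 = 0.9019.
x_2 = (2.7136 − 1.0050·0.9019)/3.3166 = 0.5449.
x_1 = (-1.1547 − 1.7321·0.5449 + 2.5019·0.9019)/5.1962 = 0.0304.

x = (0.0304, 0.5449, 0.9019)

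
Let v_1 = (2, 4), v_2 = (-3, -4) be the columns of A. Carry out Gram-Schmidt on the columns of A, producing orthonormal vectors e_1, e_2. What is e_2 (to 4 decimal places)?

e_2 = (-0.8944, 0.4472)

v_1 = (2, 4); ‖v_1‖ = 4.4721, so e_1 = (0.4472, 0.8944).
e_1·v_2 = 0.4472·(-3) + 0.8944·(-4) = -4.9193.
u_2 = v_2 + 4.9193·e_1 = (-0.8000, 0.4000).
‖u_2‖ = 0.8944, so e_2 = (-0.8944, 0.4472).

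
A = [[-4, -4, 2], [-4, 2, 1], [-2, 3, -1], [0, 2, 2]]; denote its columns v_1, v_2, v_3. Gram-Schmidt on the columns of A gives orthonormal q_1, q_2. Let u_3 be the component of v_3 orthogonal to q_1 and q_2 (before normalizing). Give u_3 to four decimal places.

u_3 = (0.3784, 0.1892, -1.1351, 2.2703)

v_1 = (-4, -4, -2, 0); ‖v_1‖ = 6.0000, so q_1 = (-0.6667, -0.6667, -0.3333, 0.0000).
q_1·v_2 = (-0.6667)·(-4) + (-0.6667)·2 + (-0.3333)·3 + 0.0000·2 = 0.3333.
u_2 = v_2 − 0.3333·q_1 = (-3.7778, 2.2222, 3.1111, 2.0000).
‖u_2‖ = 5.7349, so q_2 = (-0.6587, 0.3875, 0.5425, 0.3487).
q_1·v_3 = (-0.6667)·2 + (-0.6667)·1 + (-0.3333)·(-1) + 0.0000·2 = -1.6667; q_2·v_3 = (-0.6587)·2 + 0.3875·1 + 0.5425·(-1) + 0.3487·2 = -0.7750.
u_3 = v_3 + 1.6667·q_1 + 0.7750·q_2 = (0.3784, 0.1892, -1.1351, 2.2703).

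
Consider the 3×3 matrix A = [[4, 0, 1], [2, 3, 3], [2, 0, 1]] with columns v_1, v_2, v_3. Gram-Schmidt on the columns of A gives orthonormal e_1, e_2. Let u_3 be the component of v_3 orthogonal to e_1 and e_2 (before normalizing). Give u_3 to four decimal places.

e_1 = v_1/‖v_1‖ = (4, 2, 2)/4.8990 = (0.8165, 0.4082, 0.4082).
r_{12} = e_1·v_2 = 1.2247.
u_2 = v_2 − 1.2247·e_1 = (-1.0000, 2.5000, -0.5000).
‖u_2‖ = 2.7386, so e_2 = (-0.3651, 0.9129, -0.1826).
r_{13} = e_1·v_3 = 2.4495; r_{23} = e_2·v_3 = 2.1909.
u_3 = v_3 − 2.4495·e_1 − 2.1909·e_2 = (-0.2000, 0.0000, 0.4000).

u_3 = (-0.2000, 0.0000, 0.4000)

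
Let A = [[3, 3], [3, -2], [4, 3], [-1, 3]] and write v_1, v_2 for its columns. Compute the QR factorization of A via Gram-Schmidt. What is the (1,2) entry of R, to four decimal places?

q_1 = v_1/‖v_1‖ = (3, 3, 4, -1)/5.9161 = (0.5071, 0.5071, 0.6761, -0.1690).
r_{12} = q_1·v_2 = 2.0284.

r_{12} = 2.0284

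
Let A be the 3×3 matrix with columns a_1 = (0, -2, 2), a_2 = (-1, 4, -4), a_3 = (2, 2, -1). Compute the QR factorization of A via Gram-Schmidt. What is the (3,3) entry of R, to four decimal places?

r_{33} = 0.7071

a_1 = (0, -2, 2); ‖a_1‖ = 2.8284, so q_1 = (0.0000, -0.7071, 0.7071).
q_1·a_2 = 0.0000·(-1) + (-0.7071)·4 + 0.7071·(-4) = -5.6569.
u_2 = a_2 + 5.6569·q_1 = (-1.0000, 0.0000, 0.0000).
‖u_2‖ = 1.0000, so q_2 = (-1.0000, 0.0000, 0.0000).
q_1·a_3 = 0.0000·2 + (-0.7071)·2 + 0.7071·(-1) = -2.1213; q_2·a_3 = (-1.0000)·2 + 0.0000·2 + (0.0000)·(-1) = -2.0000.
u_3 = a_3 + 2.1213·q_1 + 2.0000·q_2 = (0.0000, 0.5000, 0.5000).
r_{33} = ‖u_3‖ = 0.7071.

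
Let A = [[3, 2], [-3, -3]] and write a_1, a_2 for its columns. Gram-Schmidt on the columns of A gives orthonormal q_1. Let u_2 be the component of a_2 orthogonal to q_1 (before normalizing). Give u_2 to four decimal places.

a_1 = (3, -3); ‖a_1‖ = 4.2426, so q_1 = (0.7071, -0.7071).
q_1·a_2 = 0.7071·2 + (-0.7071)·(-3) = 3.5355.
u_2 = a_2 − 3.5355·q_1 = (-0.5000, -0.5000).

u_2 = (-0.5000, -0.5000)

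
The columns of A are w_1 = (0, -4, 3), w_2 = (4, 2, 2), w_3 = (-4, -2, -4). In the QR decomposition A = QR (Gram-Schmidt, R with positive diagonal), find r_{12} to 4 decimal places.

w_1 = (0, -4, 3); ‖w_1‖ = 5.0000, so e_1 = (0.0000, -0.8000, 0.6000).
r_{12} = e_1·w_2 = -0.4000.

r_{12} = -0.4000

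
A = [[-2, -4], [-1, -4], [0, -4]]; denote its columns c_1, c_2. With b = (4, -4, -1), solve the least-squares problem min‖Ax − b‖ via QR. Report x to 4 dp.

x = (-2.5000, 0.7083)

e_1 = c_1/‖c_1‖ = (-2, -1, 0)/2.2361 = (-0.8944, -0.4472, 0.0000).
r_{12} = e_1·c_2 = 5.3666.
u_2 = c_2 − 5.3666·e_1 = (0.8000, -1.6000, -4.0000).
‖u_2‖ = 4.3818, so e_2 = (0.1826, -0.3651, -0.9129).
Qᵀb = (-1.7889, 3.1038).
Back-substitute: x_2 = 3.1038/4.3818 = 0.7083.
x_1 = (-1.7889 − 5.3666·0.7083)/2.2361 = -2.5000.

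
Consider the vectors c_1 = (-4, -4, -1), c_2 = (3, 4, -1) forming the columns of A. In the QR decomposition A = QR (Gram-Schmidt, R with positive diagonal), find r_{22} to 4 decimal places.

c_1 = (-4, -4, -1); ‖c_1‖ = 5.7446, so q_1 = (-0.6963, -0.6963, -0.1741).
q_1·c_2 = (-0.6963)·3 + (-0.6963)·4 + (-0.1741)·(-1) = -4.7001.
u_2 = c_2 + 4.7001·q_1 = (-0.2727, 0.7273, -1.8182).
r_{22} = ‖u_2‖ = 1.9771.

r_{22} = 1.9771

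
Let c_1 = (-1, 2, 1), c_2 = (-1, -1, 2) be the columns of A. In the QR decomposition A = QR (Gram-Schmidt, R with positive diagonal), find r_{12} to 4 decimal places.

r_{12} = 0.4082

q_1 = c_1/‖c_1‖ = (-1, 2, 1)/2.4495 = (-0.4082, 0.8165, 0.4082).
r_{12} = q_1·c_2 = 0.4082.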